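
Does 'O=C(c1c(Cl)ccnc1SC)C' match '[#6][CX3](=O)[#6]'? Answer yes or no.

Yes

The pattern [#6][CX3](=O)[#6] describes a carbonyl carbon (no H) flanked by two carbons — a ketone.
The molecule carries an acetyl/ketone group (-C(=O)CH3), whose atoms satisfy every constraint of the query, so the pattern matches.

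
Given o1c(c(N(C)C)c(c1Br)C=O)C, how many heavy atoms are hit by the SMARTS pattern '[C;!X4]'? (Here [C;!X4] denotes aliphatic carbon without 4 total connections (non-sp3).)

The query [C;!X4] means: aliphatic carbon that does not have four total connections.
Check the 12 heavy atoms by environment: 1× o (aromatic, X2) → no; 4× c (aromatic, X3) → no; 3× C (X4) → no; 1× Br (X1) → no; 1× N (X3) → no; 1× C (X3) → match; 1× O (X1) → no.
That gives 1 matching atom.

1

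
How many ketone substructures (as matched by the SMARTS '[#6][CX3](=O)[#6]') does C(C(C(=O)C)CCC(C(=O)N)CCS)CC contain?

1

[#6][CX3](=O)[#6] is the SMARTS for a ketone: a carbonyl carbon (no H) flanked by two carbons.
Exactly one fragment in the molecule meets all constraints, giving 1 match.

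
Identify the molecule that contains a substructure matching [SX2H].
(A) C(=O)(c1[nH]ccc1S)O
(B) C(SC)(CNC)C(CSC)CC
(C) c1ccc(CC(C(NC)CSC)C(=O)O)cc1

[SX2H] describes an aliphatic sulfur with two connections, one being H (a thiol).
(A) contains a thiol (-SH), which satisfies every atom and bond constraint.
(B) has a methylthio ether (-SCH3) but the sulfur has H0 (bonded to two carbons), not H1.
(C) has a methylthio ether (-SCH3) but the sulfur has H0 (bonded to two carbons), not H1.
So the answer is (A).

A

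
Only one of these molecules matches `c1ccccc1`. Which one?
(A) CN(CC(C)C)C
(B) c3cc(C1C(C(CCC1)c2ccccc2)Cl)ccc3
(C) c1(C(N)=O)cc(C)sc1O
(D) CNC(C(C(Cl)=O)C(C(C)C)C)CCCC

c1ccccc1 describes six aromatic carbons in a ring (a benzene ring).
(A) has a methyl group (-CH3) but no six-membered all-carbon aromatic ring is present.
(B) contains a phenyl ring, which satisfies every atom and bond constraint.
(C) has a methyl group (-CH3) but no six-membered all-carbon aromatic ring is present.
(D) has a methyl group (-CH3) but no six-membered all-carbon aromatic ring is present.
So the answer is (B).

B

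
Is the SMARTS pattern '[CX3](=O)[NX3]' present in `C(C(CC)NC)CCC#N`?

The pattern [CX3](=O)[NX3] describes a carbonyl carbon bonded to a trivalent nitrogen — an amide.
The closest candidate here is a nitrile (-C#N), but the nitrile N is NX1 (triple-bonded), not NX3. No other fragment satisfies the full query, so there is no match.

No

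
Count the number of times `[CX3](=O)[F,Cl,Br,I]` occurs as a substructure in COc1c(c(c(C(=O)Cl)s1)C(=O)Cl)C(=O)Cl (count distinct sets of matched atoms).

3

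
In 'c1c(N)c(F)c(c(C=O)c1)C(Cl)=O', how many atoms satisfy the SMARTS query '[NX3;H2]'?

The query [NX3;H2] means: aliphatic N with 3 total connections, two of them H — an -NH2 nitrogen (amine or amide).
Check the 13 heavy atoms by environment: 2× c (aromatic, H1, X3) → no; 4× c (aromatic, H0, X3) → no; 1× C (H0, X3) → no; 2× O (H0, X1) → no; 1× Cl (H0, X1) → no; 1× F (H0, X1) → no; 1× N (H2, X3) → match; 1× C (H1, X3) → no.
That gives 1 matching atom.

1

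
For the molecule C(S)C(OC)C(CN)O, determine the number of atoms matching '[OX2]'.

2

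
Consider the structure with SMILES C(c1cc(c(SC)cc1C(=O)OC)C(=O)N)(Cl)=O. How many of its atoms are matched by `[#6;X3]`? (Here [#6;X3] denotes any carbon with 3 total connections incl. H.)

The query [#6;X3] means: any carbon (aromatic or not) with three total connections.
Check the 18 heavy atoms by environment: 6× c (aromatic, X3) → match; 3× C (X3) → match; 3× O (X1) → no; 1× O (X2) → no; 2× C (X4) → no; 1× S (X2) → no; 1× Cl (X1) → no; 1× N (X3) → no.
Summing the matching environments: 6 + 3 = 9 matching atoms.

9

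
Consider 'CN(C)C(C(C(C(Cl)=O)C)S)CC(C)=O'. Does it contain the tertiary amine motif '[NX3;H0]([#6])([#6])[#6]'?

The pattern [NX3;H0]([#6])([#6])[#6] describes a trivalent nitrogen with no H, bonded to three carbons — a tertiary amine.
The molecule carries a dimethylamino group (-N(CH3)2), whose atoms satisfy every constraint of the query, so the pattern matches.

Yes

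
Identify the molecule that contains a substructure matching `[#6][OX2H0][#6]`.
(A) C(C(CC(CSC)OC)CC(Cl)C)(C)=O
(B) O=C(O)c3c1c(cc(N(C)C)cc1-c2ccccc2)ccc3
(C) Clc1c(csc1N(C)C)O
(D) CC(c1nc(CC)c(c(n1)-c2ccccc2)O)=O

A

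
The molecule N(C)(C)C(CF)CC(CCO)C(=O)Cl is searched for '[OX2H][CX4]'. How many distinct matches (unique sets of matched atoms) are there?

1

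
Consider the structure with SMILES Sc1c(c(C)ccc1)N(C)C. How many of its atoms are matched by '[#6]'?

Check the 11 heavy atoms by environment: 6× c (aromatic) → match; 3× C → match; 1× N → no; 1× S → no.
Summing the matching environments: 6 + 3 = 9 matching atoms.

9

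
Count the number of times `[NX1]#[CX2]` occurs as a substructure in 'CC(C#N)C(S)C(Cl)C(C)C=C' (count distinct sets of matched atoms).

1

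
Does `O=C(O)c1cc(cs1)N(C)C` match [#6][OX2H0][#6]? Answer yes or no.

No

The pattern [#6][OX2H0][#6] describes an aliphatic oxygen bridging two carbons with no H on the oxygen — an ether.
The closest candidate here is a carboxylic acid group (-C(=O)OH), but the -OH oxygen has H1; the =O is OX1, not OX2. No other fragment satisfies the full query, so there is no match.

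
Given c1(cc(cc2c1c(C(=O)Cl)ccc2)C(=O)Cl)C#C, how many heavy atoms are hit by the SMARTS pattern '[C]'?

4

The query [C] means: uppercase C matches aliphatic (non-aromatic) carbon only.
Check the 18 heavy atoms by environment: 10× c (aromatic) → no; 4× C → match; 2× O → no; 2× Cl → no.
That gives 4 matching atoms.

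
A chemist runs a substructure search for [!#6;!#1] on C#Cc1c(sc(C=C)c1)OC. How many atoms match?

2

Check the 11 heavy atoms by environment: 1× s (aromatic) → match; 4× c (aromatic) → no; 5× C → no; 1× O → match.
Summing the matching environments: 1 + 1 = 2 matching atoms.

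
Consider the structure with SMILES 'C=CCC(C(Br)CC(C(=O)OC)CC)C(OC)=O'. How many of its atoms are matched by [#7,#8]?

The query [#7,#8] means: nitrogen or oxygen (comma = OR).
Check the 18 heavy atoms by environment: 13× C → no; 4× O → match; 1× Br → no.
That gives 4 matching atoms.

4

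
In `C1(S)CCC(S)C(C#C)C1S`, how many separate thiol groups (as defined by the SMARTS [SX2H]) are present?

3

[SX2H] is the SMARTS for a thiol: an aliphatic sulfur with two connections, one being H.
The molecule carries 3 separate instances of a thiol (-SH) meeting every constraint; each maps to a distinct set of atoms, giving 3 matches.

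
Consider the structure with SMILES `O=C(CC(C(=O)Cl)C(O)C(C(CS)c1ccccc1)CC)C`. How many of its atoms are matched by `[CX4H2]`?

The query [CX4H2] means: sp3 carbon (X4) with exactly two hydrogens.
Check the 22 heavy atoms by environment: 3× C (H2, X4) → match; 4× C (H1, X4) → no; 1× S (H1, X2) → no; 2× C (H0, X3) → no; 2× O (H0, X1) → no; 1× Cl (H0, X1) → no; 1× c (aromatic, H0, X3) → no; 5× c (aromatic, H1, X3) → no; 2× C (H3, X4) → no; 1× O (H1, X2) → no.
That gives 3 matching atoms.

3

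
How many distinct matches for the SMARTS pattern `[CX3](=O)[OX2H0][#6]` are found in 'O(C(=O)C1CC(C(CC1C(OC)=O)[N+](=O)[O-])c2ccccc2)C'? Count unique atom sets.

[CX3](=O)[OX2H0][#6] is the SMARTS for an ester: a carbonyl carbon bonded to an oxygen that is itself bonded to carbon (no H on that O).
The molecule carries 2 separate instances of a methyl-ester group (-C(=O)OCH3) meeting every constraint; each maps to a distinct set of atoms, giving 2 matches.

2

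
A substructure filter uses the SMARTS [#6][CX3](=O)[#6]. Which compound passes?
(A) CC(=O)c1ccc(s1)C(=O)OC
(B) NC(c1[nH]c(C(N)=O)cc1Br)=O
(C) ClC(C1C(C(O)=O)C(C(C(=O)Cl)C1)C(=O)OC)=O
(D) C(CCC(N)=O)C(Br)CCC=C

A

[#6][CX3](=O)[#6] describes a carbonyl carbon (no H) flanked by two carbons (a ketone).
(A) contains an acetyl/ketone group (-C(=O)CH3), which satisfies every atom and bond constraint.
(B) has a primary amide (-C(=O)NH2) but one neighbour of the carbonyl carbon is N, not C.
(C) has a carboxylic acid group (-C(=O)OH) but one neighbour of the carbonyl carbon is O, not C.
(D) has a primary amide (-C(=O)NH2) but one neighbour of the carbonyl carbon is N, not C.
So the answer is (A).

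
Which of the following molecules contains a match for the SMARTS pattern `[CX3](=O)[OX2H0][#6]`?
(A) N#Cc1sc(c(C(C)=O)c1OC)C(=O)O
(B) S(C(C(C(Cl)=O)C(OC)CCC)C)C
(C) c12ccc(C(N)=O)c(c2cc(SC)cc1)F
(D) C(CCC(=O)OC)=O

D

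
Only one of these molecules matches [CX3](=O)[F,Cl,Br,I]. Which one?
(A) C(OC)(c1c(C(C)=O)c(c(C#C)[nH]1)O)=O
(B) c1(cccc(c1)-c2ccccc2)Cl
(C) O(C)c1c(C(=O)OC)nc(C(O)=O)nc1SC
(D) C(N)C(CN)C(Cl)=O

[CX3](=O)[F,Cl,Br,I] describes a carbonyl carbon bonded to a halogen (an acyl halide).
(A) has a methyl-ester group (-C(=O)OCH3) but the carbonyl is bonded to -O-C, not to a halogen.
(B) has a chloro substituent but the Cl is not on a carbonyl carbon.
(C) has a carboxylic acid group (-C(=O)OH) but the carbonyl is bonded to -OH, not to a halogen.
(D) contains an acyl chloride (-C(=O)Cl), which satisfies every atom and bond constraint.
So the answer is (D).

D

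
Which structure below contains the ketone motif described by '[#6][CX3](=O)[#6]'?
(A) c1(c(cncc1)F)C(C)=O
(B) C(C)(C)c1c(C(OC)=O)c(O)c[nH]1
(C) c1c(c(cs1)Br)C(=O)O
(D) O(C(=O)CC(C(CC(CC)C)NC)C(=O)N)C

[#6][CX3](=O)[#6] describes a carbonyl carbon (no H) flanked by two carbons (a ketone).
(A) contains an acetyl/ketone group (-C(=O)CH3), which satisfies every atom and bond constraint.
(B) has a methyl-ester group (-C(=O)OCH3) but one neighbour of the carbonyl carbon is O, not C.
(C) has a carboxylic acid group (-C(=O)OH) but one neighbour of the carbonyl carbon is O, not C.
(D) has a methyl-ester group (-C(=O)OCH3) but one neighbour of the carbonyl carbon is O, not C.
So the answer is (A).

A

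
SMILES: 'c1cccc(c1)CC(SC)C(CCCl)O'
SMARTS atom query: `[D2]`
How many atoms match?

The query [D2] means: atom with exactly two heavy-atom neighbours.
Check the 15 heavy atoms by environment: 3× C (D2) → match; 2× C (D3) → no; 1× Cl (D1) → no; 1× c (aromatic, D3) → no; 5× c (aromatic, D2) → match; 1× O (D1) → no; 1× S (D2) → match; 1× C (D1) → no.
Summing the matching environments: 3 + 5 + 1 = 9 matching atoms.

9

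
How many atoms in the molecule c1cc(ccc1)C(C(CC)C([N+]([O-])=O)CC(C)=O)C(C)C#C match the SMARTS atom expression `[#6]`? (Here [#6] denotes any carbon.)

18

The query [#6] means: #6 matches any atom with atomic number 6 (carbon, aromatic or aliphatic).
Check the 22 heavy atoms by environment: 12× C → match; 6× c (aromatic) → match; 2× O → no; 1× N (charge +1) → no; 1× O (charge -1) → no.
Summing the matching environments: 12 + 6 = 18 matching atoms.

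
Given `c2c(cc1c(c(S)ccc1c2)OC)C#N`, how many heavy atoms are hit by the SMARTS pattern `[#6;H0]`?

6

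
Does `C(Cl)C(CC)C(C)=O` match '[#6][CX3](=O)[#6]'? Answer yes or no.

Yes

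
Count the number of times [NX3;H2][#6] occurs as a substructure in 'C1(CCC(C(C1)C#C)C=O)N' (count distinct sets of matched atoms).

1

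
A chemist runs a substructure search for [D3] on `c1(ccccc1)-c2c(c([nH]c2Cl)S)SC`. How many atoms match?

5

Check the 15 heavy atoms by environment: 1× n (aromatic, D2) → no; 5× c (aromatic, D3) → match; 5× c (aromatic, D2) → no; 1× Cl (D1) → no; 1× S (D1) → no; 1× S (D2) → no; 1× C (D1) → no.
That gives 5 matching atoms.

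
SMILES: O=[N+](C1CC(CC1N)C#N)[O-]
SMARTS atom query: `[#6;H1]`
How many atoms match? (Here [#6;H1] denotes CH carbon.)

3

Check the 11 heavy atoms by environment: 2× C (H2) → no; 3× C (H1) → match; 1× C (H0) → no; 1× N (H0) → no; 1× N (charge +1, H0) → no; 1× O (charge -1, H0) → no; 1× O (H0) → no; 1× N (H2) → no.
That gives 3 matching atoms.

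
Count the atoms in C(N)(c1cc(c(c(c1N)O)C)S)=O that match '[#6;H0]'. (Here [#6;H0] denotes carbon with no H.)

6

The query [#6;H0] means: any carbon with no attached hydrogen.
Check the 13 heavy atoms by environment: 5× c (aromatic, H0) → match; 1× c (aromatic, H1) → no; 1× S (H1) → no; 1× C (H3) → no; 1× O (H1) → no; 2× N (H2) → no; 1× C (H0) → match; 1× O (H0) → no.
Summing the matching environments: 5 + 1 = 6 matching atoms.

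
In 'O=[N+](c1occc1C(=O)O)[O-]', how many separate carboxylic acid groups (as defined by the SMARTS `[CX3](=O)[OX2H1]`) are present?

1

[CX3](=O)[OX2H1] is the SMARTS for a carboxylic acid: an sp2 carbon double-bonded to O and single-bonded to an -OH oxygen.
Exactly one fragment in the molecule meets all constraints, giving 1 match.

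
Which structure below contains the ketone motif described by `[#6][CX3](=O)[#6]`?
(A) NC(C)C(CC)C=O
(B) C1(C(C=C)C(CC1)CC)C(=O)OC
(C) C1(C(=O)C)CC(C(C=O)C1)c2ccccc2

[#6][CX3](=O)[#6] describes a carbonyl carbon (no H) flanked by two carbons (a ketone).
(A) has an aldehyde (-CHO) but the carbonyl carbon has H1, so it is not flanked by two carbons.
(B) has a methyl-ester group (-C(=O)OCH3) but one neighbour of the carbonyl carbon is O, not C.
(C) contains an acetyl/ketone group (-C(=O)CH3), which satisfies every atom and bond constraint.
So the answer is (C).

C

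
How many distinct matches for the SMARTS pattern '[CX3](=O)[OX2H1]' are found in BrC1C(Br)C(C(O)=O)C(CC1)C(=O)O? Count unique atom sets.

[CX3](=O)[OX2H1] is the SMARTS for a carboxylic acid: an sp2 carbon double-bonded to O and single-bonded to an -OH oxygen.
The molecule carries 2 separate instances of a carboxylic acid group (-C(=O)OH) meeting every constraint; each maps to a distinct set of atoms, giving 2 matches.

2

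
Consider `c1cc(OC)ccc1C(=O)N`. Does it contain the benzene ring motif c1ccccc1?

Yes

The pattern c1ccccc1 describes six aromatic carbons in a ring — a benzene ring.
The required atom environment is present in the molecule, so the pattern matches.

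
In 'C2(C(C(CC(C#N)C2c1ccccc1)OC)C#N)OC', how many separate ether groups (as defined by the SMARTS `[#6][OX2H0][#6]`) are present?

2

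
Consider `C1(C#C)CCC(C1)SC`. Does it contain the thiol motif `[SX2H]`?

No

The pattern [SX2H] describes an aliphatic sulfur with two connections, one being H — a thiol.
The closest candidate here is a methylthio ether (-SCH3), but the sulfur has H0 (bonded to two carbons), not H1. No other fragment satisfies the full query, so there is no match.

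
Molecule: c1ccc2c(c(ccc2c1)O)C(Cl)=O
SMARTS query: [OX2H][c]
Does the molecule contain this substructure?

The pattern [OX2H][c] describes a hydroxyl oxygen attached to an aromatic carbon — a phenol.
The molecule carries a hydroxyl group (-OH), whose atoms satisfy every constraint of the query, so the pattern matches.

Yes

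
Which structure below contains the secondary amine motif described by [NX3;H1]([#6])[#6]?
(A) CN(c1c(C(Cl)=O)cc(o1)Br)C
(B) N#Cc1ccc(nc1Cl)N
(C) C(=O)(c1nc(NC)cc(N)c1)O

[NX3;H1]([#6])[#6] describes a trivalent nitrogen with one H, bonded to two carbons (a secondary amine).
(A) has a dimethylamino group (-N(CH3)2) but the nitrogen has H0, not H1.
(B) has a primary amino group (-NH2) but the nitrogen has H2 and only one carbon neighbour.
(C) contains an N-methylamino group (-NHCH3), which satisfies every atom and bond constraint.
So the answer is (C).

C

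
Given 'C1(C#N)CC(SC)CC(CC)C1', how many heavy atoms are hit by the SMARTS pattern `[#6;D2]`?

5

Check the 12 heavy atoms by environment: 3× C (D3) → no; 5× C (D2) → match; 1× N (D1) → no; 2× C (D1) → no; 1× S (D2) → no.
That gives 5 matching atoms.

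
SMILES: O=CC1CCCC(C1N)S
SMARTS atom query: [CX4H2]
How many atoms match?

3

The query [CX4H2] means: sp3 carbon (X4) with exactly two hydrogens.
Check the 10 heavy atoms by environment: 3× C (H1, X4) → no; 3× C (H2, X4) → match; 1× N (H2, X3) → no; 1× C (H1, X3) → no; 1× O (H0, X1) → no; 1× S (H1, X2) → no.
That gives 3 matching atoms.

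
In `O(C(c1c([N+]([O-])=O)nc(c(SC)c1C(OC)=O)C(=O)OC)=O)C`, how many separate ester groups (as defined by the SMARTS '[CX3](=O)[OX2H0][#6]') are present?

[CX3](=O)[OX2H0][#6] is the SMARTS for an ester: a carbonyl carbon bonded to an oxygen that is itself bonded to carbon (no H on that O).
The molecule carries 3 separate instances of a methyl-ester group (-C(=O)OCH3) meeting every constraint; each maps to a distinct set of atoms, giving 3 matches.

3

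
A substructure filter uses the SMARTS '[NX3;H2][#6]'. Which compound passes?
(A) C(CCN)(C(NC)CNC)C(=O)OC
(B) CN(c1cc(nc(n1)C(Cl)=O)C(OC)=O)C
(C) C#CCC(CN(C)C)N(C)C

A

[NX3;H2][#6] describes a trivalent nitrogen with two H attached to carbon (a primary amine).
(A) contains a primary amino group (-NH2), which satisfies every atom and bond constraint.
(B) has a dimethylamino group (-N(CH3)2) but the nitrogen has H0, not H2.
(C) has a dimethylamino group (-N(CH3)2) but the nitrogen has H0, not H2.
So the answer is (A).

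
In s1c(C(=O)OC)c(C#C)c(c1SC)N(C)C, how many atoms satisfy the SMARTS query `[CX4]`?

4

Check the 16 heavy atoms by environment: 1× s (aromatic, X2) → no; 4× c (aromatic, X3) → no; 2× C (X2) → no; 1× S (X2) → no; 4× C (X4) → match; 1× N (X3) → no; 1× C (X3) → no; 1× O (X1) → no; 1× O (X2) → no.
That gives 4 matching atoms.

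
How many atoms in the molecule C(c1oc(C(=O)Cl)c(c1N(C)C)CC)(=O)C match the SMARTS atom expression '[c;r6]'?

0

The query [c;r6] means: aromatic carbon that belongs to a six-membered ring.
Check the 16 heavy atoms by environment: 1× o (aromatic, in 5-ring) → no; 4× c (aromatic, in 5-ring) → no; 1× N (acyclic) → no; 7× C (acyclic) → no; 2× O (acyclic) → no; 1× Cl (acyclic) → no.
No environment satisfies the query, so 0 matching atoms.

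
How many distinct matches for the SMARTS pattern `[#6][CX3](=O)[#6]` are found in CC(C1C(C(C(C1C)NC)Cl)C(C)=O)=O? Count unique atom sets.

2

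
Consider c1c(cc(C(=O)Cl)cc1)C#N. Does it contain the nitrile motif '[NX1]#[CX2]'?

Yes

The pattern [NX1]#[CX2] describes a nitrogen triple-bonded to a two-connected carbon — a nitrile.
The molecule carries a nitrile (-C#N), whose atoms satisfy every constraint of the query, so the pattern matches.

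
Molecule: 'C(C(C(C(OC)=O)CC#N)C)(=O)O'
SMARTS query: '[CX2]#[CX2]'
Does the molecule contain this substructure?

No

The pattern [CX2]#[CX2] describes a carbon-carbon triple bond — an alkyne.
The closest candidate here is a nitrile (-C#N), but the triple bond is C#N, not C#C. No other fragment satisfies the full query, so there is no match.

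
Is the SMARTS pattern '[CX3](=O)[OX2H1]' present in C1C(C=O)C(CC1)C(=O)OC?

No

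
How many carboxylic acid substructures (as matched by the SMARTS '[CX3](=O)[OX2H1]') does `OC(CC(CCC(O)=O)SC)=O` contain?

[CX3](=O)[OX2H1] is the SMARTS for a carboxylic acid: an sp2 carbon double-bonded to O and single-bonded to an -OH oxygen.
The molecule carries 2 separate instances of a carboxylic acid group (-C(=O)OH) meeting every constraint; each maps to a distinct set of atoms, giving 2 matches.

2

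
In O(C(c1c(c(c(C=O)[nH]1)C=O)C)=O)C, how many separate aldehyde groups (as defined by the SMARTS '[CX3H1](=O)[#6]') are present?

2

[CX3H1](=O)[#6] is the SMARTS for an aldehyde: an sp2 carbon with one H, double-bonded to O and single-bonded to carbon.
The molecule carries 2 separate instances of an aldehyde (-CHO) meeting every constraint; each maps to a distinct set of atoms, giving 2 matches.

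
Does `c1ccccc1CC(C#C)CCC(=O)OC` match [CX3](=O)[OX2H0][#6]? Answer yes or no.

The pattern [CX3](=O)[OX2H0][#6] describes a carbonyl carbon bonded to an oxygen that is itself bonded to carbon (no H on that O) — an ester.
The molecule carries a methyl-ester group (-C(=O)OCH3), whose atoms satisfy every constraint of the query, so the pattern matches.

Yes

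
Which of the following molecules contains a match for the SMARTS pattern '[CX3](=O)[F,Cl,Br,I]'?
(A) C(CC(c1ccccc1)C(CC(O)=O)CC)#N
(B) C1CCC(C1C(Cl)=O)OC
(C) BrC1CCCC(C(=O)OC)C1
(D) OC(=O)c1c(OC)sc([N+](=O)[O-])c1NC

B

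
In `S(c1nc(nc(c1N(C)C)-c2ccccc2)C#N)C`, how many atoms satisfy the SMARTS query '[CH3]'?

The query [CH3] means: aliphatic carbon with exactly three hydrogens.
Check the 19 heavy atoms by environment: 2× n (aromatic, H0) → no; 5× c (aromatic, H0) → no; 2× N (H0) → no; 3× C (H3) → match; 1× S (H0) → no; 1× C (H0) → no; 5× c (aromatic, H1) → no.
That gives 3 matching atoms.

3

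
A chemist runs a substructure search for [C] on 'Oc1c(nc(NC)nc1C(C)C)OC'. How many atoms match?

5

The query [C] means: uppercase C matches aliphatic (non-aromatic) carbon only.
Check the 14 heavy atoms by environment: 2× n (aromatic) → no; 4× c (aromatic) → no; 2× O → no; 5× C → match; 1× N → no.
That gives 5 matching atoms.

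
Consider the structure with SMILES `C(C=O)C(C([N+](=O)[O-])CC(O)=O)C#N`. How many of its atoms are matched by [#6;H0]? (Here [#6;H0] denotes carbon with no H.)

2

The query [#6;H0] means: any carbon with no attached hydrogen.
Check the 14 heavy atoms by environment: 2× C (H2) → no; 3× C (H1) → no; 2× C (H0) → match; 1× N (H0) → no; 1× N (charge +1, H0) → no; 1× O (charge -1, H0) → no; 3× O (H0) → no; 1× O (H1) → no.
That gives 2 matching atoms.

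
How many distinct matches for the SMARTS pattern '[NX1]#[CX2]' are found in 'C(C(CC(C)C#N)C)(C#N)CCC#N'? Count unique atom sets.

[NX1]#[CX2] is the SMARTS for a nitrile: a nitrogen triple-bonded to a two-connected carbon.
The molecule carries 3 separate instances of a nitrile (-C#N) meeting every constraint; each maps to a distinct set of atoms, giving 3 matches.

3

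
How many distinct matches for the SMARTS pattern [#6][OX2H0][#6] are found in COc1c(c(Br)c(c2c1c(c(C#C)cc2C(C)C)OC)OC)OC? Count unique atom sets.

[#6][OX2H0][#6] is the SMARTS for an ether: an aliphatic oxygen bridging two carbons with no H on the oxygen.
The molecule carries 4 separate instances of a methoxy ether (-OCH3) meeting every constraint; each maps to a distinct set of atoms, giving 4 matches.

4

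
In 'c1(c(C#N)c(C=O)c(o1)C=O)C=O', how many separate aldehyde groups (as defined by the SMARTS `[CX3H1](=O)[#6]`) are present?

3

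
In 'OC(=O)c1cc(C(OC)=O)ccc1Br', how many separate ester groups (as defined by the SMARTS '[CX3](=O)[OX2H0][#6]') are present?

1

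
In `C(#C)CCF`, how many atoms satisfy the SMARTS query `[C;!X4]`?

2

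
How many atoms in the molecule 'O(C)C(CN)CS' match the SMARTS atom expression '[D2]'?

3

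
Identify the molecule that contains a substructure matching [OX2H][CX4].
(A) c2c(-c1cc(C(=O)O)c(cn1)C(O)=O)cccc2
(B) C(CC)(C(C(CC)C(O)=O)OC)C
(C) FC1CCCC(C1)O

C

[OX2H][CX4] describes a hydroxyl oxygen bound to an sp3 (X4) carbon (an aliphatic alcohol).
(A) has a carboxylic acid group (-C(=O)OH) but the -OH is on a CX3 carbonyl carbon, not a CX4 carbon.
(B) has a methoxy ether (-OCH3) but the oxygen has H0 (ether), not H1.
(C) contains a hydroxyl group (-OH), which satisfies every atom and bond constraint.
So the answer is (C).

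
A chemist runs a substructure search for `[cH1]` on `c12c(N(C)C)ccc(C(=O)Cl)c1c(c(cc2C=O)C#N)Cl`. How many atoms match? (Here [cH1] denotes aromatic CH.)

The query [cH1] means: aromatic carbon bearing exactly one hydrogen.
Check the 21 heavy atoms by environment: 7× c (aromatic, H0) → no; 3× c (aromatic, H1) → match; 2× N (H0) → no; 2× C (H3) → no; 2× Cl (H0) → no; 2× C (H0) → no; 1× C (H1) → no; 2× O (H0) → no.
That gives 3 matching atoms.

3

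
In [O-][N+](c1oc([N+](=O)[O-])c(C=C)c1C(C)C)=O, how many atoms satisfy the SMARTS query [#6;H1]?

2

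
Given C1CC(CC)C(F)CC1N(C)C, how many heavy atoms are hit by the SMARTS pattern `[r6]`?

The query [r6] means: r6 matches atoms in a six-membered ring.
Check the 12 heavy atoms by environment: 6× C (in 6-ring) → match; 4× C (acyclic) → no; 1× N (acyclic) → no; 1× F (acyclic) → no.
That gives 6 matching atoms.

6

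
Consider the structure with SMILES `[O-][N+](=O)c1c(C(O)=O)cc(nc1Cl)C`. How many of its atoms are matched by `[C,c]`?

Check the 14 heavy atoms by environment: 1× n (aromatic) → no; 5× c (aromatic) → match; 2× C → match; 3× O → no; 1× N (charge +1) → no; 1× O (charge -1) → no; 1× Cl → no.
Summing the matching environments: 5 + 2 = 7 matching atoms.

7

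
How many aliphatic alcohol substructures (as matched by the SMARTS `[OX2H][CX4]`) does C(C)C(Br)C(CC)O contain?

[OX2H][CX4] is the SMARTS for an aliphatic alcohol: a hydroxyl oxygen bound to an sp3 (X4) carbon.
Exactly one fragment in the molecule meets all constraints, giving 1 match.

1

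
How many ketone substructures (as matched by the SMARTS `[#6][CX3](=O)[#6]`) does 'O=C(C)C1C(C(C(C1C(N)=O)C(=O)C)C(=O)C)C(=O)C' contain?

4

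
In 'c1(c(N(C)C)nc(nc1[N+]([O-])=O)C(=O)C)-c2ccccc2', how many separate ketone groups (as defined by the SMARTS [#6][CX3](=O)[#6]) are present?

[#6][CX3](=O)[#6] is the SMARTS for a ketone: a carbonyl carbon (no H) flanked by two carbons.
Exactly one fragment in the molecule meets all constraints, giving 1 match.

1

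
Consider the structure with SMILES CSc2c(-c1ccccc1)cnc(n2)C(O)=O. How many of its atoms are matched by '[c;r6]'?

10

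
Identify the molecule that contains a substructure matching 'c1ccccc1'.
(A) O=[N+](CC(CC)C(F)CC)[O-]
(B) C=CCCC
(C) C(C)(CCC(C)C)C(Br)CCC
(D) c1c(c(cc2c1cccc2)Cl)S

D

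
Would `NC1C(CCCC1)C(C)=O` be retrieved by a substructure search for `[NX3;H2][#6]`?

Yes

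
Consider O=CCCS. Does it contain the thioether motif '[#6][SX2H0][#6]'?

The pattern [#6][SX2H0][#6] describes an aliphatic sulfur bridging two carbons with no H on the sulfur — a thioether.
The closest candidate here is a thiol (-SH), but the sulfur has H1, not H0 bridging two carbons. No other fragment satisfies the full query, so there is no match.

No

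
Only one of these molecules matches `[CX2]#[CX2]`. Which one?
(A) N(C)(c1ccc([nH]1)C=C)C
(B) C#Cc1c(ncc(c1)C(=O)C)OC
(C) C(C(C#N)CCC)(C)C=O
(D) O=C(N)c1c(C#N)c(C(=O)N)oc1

B

[CX2]#[CX2] describes a carbon-carbon triple bond (an alkyne).
(A) has a vinyl group (-CH=CH2) but the C=C is a double bond; both carbons are CX3, not CX2.
(B) contains an ethynyl group (-C#CH), which satisfies every atom and bond constraint.
(C) has a nitrile (-C#N) but the triple bond is C#N, not C#C.
(D) has a nitrile (-C#N) but the triple bond is C#N, not C#C.
So the answer is (B).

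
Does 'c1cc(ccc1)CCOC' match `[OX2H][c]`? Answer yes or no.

The pattern [OX2H][c] describes a hydroxyl oxygen attached to an aromatic carbon — a phenol.
The closest candidate here is a methoxy ether (-OCH3), but the oxygen has H0, not H1. No other fragment satisfies the full query, so there is no match.

No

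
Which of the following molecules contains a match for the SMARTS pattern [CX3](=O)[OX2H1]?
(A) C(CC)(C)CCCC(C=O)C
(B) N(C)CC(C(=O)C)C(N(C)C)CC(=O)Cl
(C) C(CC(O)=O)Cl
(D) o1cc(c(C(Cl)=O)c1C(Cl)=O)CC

C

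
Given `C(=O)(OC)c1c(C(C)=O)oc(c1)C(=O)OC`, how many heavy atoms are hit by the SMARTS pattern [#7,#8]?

6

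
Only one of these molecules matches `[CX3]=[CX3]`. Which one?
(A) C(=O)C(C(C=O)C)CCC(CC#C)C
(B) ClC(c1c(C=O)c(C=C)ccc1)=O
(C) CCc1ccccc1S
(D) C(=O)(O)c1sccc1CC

B

[CX3]=[CX3] describes a non-aromatic C=C double bond between two sp2 carbons (an alkene).
(A) has an ethynyl group (-C#CH) but the C-C bond is a triple bond, not a double bond.
(B) contains a vinyl group (-CH=CH2), which satisfies every atom and bond constraint.
(C) has an ethyl group (-CH2CH3) but its C-C bond is a single bond between CX4 carbons, not CX3=CX3.
(D) has an ethyl group (-CH2CH3) but its C-C bond is a single bond between CX4 carbons, not CX3=CX3.
So the answer is (B).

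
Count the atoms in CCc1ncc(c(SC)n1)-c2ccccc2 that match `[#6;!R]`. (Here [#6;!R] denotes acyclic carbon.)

3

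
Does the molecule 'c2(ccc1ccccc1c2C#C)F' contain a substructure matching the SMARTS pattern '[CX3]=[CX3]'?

The pattern [CX3]=[CX3] describes a non-aromatic C=C double bond between two sp2 carbons — an alkene.
The closest candidate here is an ethynyl group (-C#CH), but the C-C bond is a triple bond, not a double bond. No other fragment satisfies the full query, so there is no match.

No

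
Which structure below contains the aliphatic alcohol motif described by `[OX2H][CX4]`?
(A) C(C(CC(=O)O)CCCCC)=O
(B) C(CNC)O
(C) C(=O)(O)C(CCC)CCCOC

B

[OX2H][CX4] describes a hydroxyl oxygen bound to an sp3 (X4) carbon (an aliphatic alcohol).
(A) has a carboxylic acid group (-C(=O)OH) but the -OH is on a CX3 carbonyl carbon, not a CX4 carbon.
(B) contains a hydroxyl group (-OH), which satisfies every atom and bond constraint.
(C) has a carboxylic acid group (-C(=O)OH) but the -OH is on a CX3 carbonyl carbon, not a CX4 carbon.
So the answer is (B).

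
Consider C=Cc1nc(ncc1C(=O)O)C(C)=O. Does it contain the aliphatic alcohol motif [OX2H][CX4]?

No

The pattern [OX2H][CX4] describes a hydroxyl oxygen bound to an sp3 (X4) carbon — an aliphatic alcohol.
The closest candidate here is a carboxylic acid group (-C(=O)OH), but the -OH is on a CX3 carbonyl carbon, not a CX4 carbon. No other fragment satisfies the full query, so there is no match.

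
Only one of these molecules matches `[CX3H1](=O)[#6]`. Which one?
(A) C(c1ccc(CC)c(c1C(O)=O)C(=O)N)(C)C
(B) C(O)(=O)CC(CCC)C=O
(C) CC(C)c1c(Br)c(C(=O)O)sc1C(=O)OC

B

[CX3H1](=O)[#6] describes an sp2 carbon with one H, double-bonded to O and single-bonded to carbon (an aldehyde).
(A) has a carboxylic acid group (-C(=O)OH) but the carbonyl carbon has H0 and is bonded to O, not H1.
(B) contains an aldehyde (-CHO), which satisfies every atom and bond constraint.
(C) has a methyl-ester group (-C(=O)OCH3) but the carbonyl carbon has H0, not H1.
So the answer is (B).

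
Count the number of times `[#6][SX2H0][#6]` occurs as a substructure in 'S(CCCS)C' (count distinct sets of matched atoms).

1

[#6][SX2H0][#6] is the SMARTS for a thioether: an aliphatic sulfur bridging two carbons with no H on the sulfur.
Exactly one fragment in the molecule meets all constraints, giving 1 match.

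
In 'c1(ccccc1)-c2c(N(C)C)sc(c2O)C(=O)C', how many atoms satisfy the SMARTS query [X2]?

2

Check the 18 heavy atoms by environment: 1× s (aromatic, X2) → match; 10× c (aromatic, X3) → no; 1× N (X3) → no; 3× C (X4) → no; 1× O (X2) → match; 1× C (X3) → no; 1× O (X1) → no.
Summing the matching environments: 1 + 1 = 2 matching atoms.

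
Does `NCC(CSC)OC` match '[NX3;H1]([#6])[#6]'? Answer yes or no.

No

The pattern [NX3;H1]([#6])[#6] describes a trivalent nitrogen with one H, bonded to two carbons — a secondary amine.
The closest candidate here is a primary amino group (-NH2), but the nitrogen has H2 and only one carbon neighbour. No other fragment satisfies the full query, so there is no match.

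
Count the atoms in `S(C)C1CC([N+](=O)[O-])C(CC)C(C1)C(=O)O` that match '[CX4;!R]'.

3

Check the 16 heavy atoms by environment: 6× C (X4, in 6-ring) → no; 1× C (X3, acyclic) → no; 2× O (X1, acyclic) → no; 1× O (X2, acyclic) → no; 3× C (X4, acyclic) → match; 1× S (X2, acyclic) → no; 1× N (charge +1, X3, acyclic) → no; 1× O (charge -1, X1, acyclic) → no.
That gives 3 matching atoms.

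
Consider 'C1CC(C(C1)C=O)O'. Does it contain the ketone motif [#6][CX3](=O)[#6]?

No

The pattern [#6][CX3](=O)[#6] describes a carbonyl carbon (no H) flanked by two carbons — a ketone.
The closest candidate here is an aldehyde (-CHO), but the carbonyl carbon has H1, so it is not flanked by two carbons. No other fragment satisfies the full query, so there is no match.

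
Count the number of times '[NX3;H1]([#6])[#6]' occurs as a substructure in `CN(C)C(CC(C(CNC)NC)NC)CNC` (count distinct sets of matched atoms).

4

[NX3;H1]([#6])[#6] is the SMARTS for a secondary amine: a trivalent nitrogen with one H, bonded to two carbons.
The molecule carries 4 separate instances of an N-methylamino group (-NHCH3) meeting every constraint; each maps to a distinct set of atoms, giving 4 matches.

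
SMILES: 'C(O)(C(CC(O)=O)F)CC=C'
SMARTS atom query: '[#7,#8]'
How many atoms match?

The query [#7,#8] means: nitrogen or oxygen (comma = OR).
Check the 11 heavy atoms by environment: 7× C → no; 1× F → no; 3× O → match.
That gives 3 matching atoms.

3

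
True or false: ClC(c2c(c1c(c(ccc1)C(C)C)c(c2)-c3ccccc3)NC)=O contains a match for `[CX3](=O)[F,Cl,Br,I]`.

True

The pattern [CX3](=O)[F,Cl,Br,I] describes a carbonyl carbon bonded to a halogen — an acyl halide.
The molecule carries an acyl chloride (-C(=O)Cl), whose atoms satisfy every constraint of the query, so the pattern matches.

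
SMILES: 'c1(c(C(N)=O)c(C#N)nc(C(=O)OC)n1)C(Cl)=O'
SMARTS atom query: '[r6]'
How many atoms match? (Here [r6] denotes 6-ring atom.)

6

The query [r6] means: r6 matches atoms in a six-membered ring.
Check the 18 heavy atoms by environment: 2× n (aromatic, in 6-ring) → match; 4× c (aromatic, in 6-ring) → match; 5× C (acyclic) → no; 2× N (acyclic) → no; 4× O (acyclic) → no; 1× Cl (acyclic) → no.
Summing the matching environments: 2 + 4 = 6 matching atoms.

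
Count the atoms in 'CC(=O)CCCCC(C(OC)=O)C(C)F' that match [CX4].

9

The query [CX4] means: C with X4: aliphatic carbon with exactly 4 total connections (bonds + H).
Check the 15 heavy atoms by environment: 9× C (X4) → match; 2× C (X3) → no; 2× O (X1) → no; 1× O (X2) → no; 1× F (X1) → no.
That gives 9 matching atoms.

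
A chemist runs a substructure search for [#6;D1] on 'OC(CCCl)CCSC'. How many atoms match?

1

The query [#6;D1] means: carbon bonded to exactly one heavy atom.
Check the 9 heavy atoms by environment: 4× C (D2) → no; 1× C (D3) → no; 1× O (D1) → no; 1× Cl (D1) → no; 1× S (D2) → no; 1× C (D1) → match.
That gives 1 matching atom.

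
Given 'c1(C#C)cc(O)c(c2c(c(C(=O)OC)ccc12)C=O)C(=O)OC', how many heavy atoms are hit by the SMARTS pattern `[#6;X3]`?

13

Check the 23 heavy atoms by environment: 10× c (aromatic, X3) → match; 3× C (X3) → match; 3× O (X1) → no; 3× O (X2) → no; 2× C (X4) → no; 2× C (X2) → no.
Summing the matching environments: 10 + 3 = 13 matching atoms.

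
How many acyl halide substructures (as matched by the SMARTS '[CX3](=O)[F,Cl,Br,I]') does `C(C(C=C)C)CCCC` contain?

[CX3](=O)[F,Cl,Br,I] is the SMARTS for an acyl halide: a carbonyl carbon bonded to a halogen.
No fragment in the molecule satisfies every constraint, giving 0 matches.

0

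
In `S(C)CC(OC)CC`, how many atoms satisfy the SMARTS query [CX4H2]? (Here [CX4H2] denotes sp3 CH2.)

Check the 8 heavy atoms by environment: 2× C (H2, X4) → match; 1× C (H1, X4) → no; 3× C (H3, X4) → no; 1× O (H0, X2) → no; 1× S (H0, X2) → no.
That gives 2 matching atoms.

2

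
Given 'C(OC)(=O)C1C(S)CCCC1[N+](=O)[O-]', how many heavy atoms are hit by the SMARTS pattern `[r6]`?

6

The query [r6] means: r6 matches atoms in a six-membered ring.
Check the 14 heavy atoms by environment: 6× C (in 6-ring) → match; 1× N (charge +1, acyclic) → no; 1× O (charge -1, acyclic) → no; 3× O (acyclic) → no; 1× S (acyclic) → no; 2× C (acyclic) → no.
That gives 6 matching atoms.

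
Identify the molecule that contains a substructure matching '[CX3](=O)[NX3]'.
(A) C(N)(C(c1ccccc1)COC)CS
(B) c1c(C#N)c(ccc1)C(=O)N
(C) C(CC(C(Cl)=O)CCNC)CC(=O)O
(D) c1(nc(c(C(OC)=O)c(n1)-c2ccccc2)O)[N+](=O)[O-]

B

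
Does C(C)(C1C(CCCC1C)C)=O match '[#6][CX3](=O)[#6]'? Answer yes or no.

Yes

The pattern [#6][CX3](=O)[#6] describes a carbonyl carbon (no H) flanked by two carbons — a ketone.
The molecule carries an acetyl/ketone group (-C(=O)CH3), whose atoms satisfy every constraint of the query, so the pattern matches.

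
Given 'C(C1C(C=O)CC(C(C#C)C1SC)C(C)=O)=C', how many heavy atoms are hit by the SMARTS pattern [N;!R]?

0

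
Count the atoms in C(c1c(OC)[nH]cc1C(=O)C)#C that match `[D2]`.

Check the 12 heavy atoms by environment: 1× n (aromatic, D2) → match; 1× c (aromatic, D2) → match; 3× c (aromatic, D3) → no; 1× O (D2) → match; 3× C (D1) → no; 1× C (D2) → match; 1× C (D3) → no; 1× O (D1) → no.
Summing the matching environments: 1 + 1 + 1 + 1 = 4 matching atoms.

4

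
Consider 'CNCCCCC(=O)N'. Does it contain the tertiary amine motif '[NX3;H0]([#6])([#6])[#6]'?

The pattern [NX3;H0]([#6])([#6])[#6] describes a trivalent nitrogen with no H, bonded to three carbons — a tertiary amine.
The closest candidate here is an N-methylamino group (-NHCH3), but the nitrogen still has one H (H1), not H0. No other fragment satisfies the full query, so there is no match.

No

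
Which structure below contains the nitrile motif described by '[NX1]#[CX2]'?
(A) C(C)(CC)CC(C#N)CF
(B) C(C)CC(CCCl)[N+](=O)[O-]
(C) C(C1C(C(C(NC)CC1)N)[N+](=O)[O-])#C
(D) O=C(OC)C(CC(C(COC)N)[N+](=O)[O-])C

A

[NX1]#[CX2] describes a nitrogen triple-bonded to a two-connected carbon (a nitrile).
(A) contains a nitrile (-C#N), which satisfies every atom and bond constraint.
(B) has a nitro group (-[N+](=O)[O-]) but there is no C#N triple bond.
(C) has a nitro group (-[N+](=O)[O-]) but there is no C#N triple bond.
(D) has a nitro group (-[N+](=O)[O-]) but there is no C#N triple bond.
So the answer is (A).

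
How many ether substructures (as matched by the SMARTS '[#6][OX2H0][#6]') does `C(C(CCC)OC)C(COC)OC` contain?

3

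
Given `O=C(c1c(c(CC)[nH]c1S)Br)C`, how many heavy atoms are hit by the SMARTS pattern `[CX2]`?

The query [CX2] means: C with X2: aliphatic carbon with exactly 2 total connections.
Check the 12 heavy atoms by environment: 1× n (aromatic, X3) → no; 4× c (aromatic, X3) → no; 1× C (X3) → no; 1× O (X1) → no; 3× C (X4) → no; 1× S (X2) → no; 1× Br (X1) → no.
No environment satisfies the query, so 0 matching atoms.

0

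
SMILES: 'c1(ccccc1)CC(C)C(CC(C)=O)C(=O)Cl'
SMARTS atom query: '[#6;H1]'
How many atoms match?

7

The query [#6;H1] means: any carbon bearing exactly one hydrogen.
Check the 17 heavy atoms by environment: 2× C (H2) → no; 2× C (H1) → match; 2× C (H0) → no; 2× O (H0) → no; 1× Cl (H0) → no; 1× c (aromatic, H0) → no; 5× c (aromatic, H1) → match; 2× C (H3) → no.
Summing the matching environments: 2 + 5 = 7 matching atoms.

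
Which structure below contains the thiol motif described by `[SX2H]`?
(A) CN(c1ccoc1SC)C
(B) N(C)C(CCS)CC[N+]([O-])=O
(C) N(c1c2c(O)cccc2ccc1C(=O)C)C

[SX2H] describes an aliphatic sulfur with two connections, one being H (a thiol).
(A) has a methylthio ether (-SCH3) but the sulfur has H0 (bonded to two carbons), not H1.
(B) contains a thiol (-SH), which satisfies every atom and bond constraint.
(C) has a hydroxyl group (-OH) but it is an -OH, not an -SH.
So the answer is (B).

B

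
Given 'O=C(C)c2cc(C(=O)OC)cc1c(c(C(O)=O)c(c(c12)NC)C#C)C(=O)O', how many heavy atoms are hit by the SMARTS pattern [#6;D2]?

3

The query [#6;D2] means: any carbon bonded to exactly two heavy atoms.
Check the 27 heavy atoms by environment: 8× c (aromatic, D3) → no; 2× c (aromatic, D2) → match; 4× C (D3) → no; 6× O (D1) → no; 1× N (D2) → no; 4× C (D1) → no; 1× O (D2) → no; 1× C (D2) → match.
Summing the matching environments: 2 + 1 = 3 matching atoms.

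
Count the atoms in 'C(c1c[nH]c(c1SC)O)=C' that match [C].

3

The query [C] means: uppercase C matches aliphatic (non-aromatic) carbon only.
Check the 10 heavy atoms by environment: 1× n (aromatic) → no; 4× c (aromatic) → no; 1× S → no; 3× C → match; 1× O → no.
That gives 3 matching atoms.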